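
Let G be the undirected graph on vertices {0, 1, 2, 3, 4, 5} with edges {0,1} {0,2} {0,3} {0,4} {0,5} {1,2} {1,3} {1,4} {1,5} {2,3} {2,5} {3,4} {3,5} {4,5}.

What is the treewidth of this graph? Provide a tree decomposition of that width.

Each bag holds 5 vertices, so the decomposition has width 4, which upper-bounds the treewidth. On the other hand G contains the 5-clique {0, 1, 2, 3, 5}. A clique must lie in a single bag of any decomposition, so no decomposition can have width below 4. Therefore the treewidth is 4.

Treewidth 4.
Bags: B1 = {0, 1, 2, 3, 5}  B2 = {0, 1, 3, 4, 5}
Tree: B1–B2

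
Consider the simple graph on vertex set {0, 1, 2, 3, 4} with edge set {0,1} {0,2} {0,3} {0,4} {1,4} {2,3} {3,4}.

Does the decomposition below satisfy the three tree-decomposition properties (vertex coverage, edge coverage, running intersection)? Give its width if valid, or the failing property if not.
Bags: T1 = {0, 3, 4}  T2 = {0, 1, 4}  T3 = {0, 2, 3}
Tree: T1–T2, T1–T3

Checking the three conditions: (i) the bags cover all of {0, 1, 2, 3, 4}; (ii) for each edge, some bag contains both endpoints; (iii) the bags containing any fixed vertex form a subtree. All hold, so the decomposition is valid with width 3 − 1 = 2.

Yes; width 2.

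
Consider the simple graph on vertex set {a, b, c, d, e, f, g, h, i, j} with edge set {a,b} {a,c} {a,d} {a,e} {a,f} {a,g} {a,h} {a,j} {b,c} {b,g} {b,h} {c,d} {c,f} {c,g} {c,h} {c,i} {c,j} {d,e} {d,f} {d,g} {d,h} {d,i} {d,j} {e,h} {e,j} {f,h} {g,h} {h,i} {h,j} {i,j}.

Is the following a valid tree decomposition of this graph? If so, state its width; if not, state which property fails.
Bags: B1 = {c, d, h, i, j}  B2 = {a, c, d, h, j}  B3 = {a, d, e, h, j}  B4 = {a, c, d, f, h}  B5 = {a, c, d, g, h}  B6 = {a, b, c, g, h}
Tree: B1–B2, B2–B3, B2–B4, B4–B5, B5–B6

Every vertex of G appears in some bag (union = {a, b, c, d, e, f, g, h, i, j}); every edge is covered by a bag; and for each vertex v the set of bags containing v is connected in the bag tree. The decomposition is therefore valid. The largest bag has 5 vertices, so the width is 4.

Yes; width 4.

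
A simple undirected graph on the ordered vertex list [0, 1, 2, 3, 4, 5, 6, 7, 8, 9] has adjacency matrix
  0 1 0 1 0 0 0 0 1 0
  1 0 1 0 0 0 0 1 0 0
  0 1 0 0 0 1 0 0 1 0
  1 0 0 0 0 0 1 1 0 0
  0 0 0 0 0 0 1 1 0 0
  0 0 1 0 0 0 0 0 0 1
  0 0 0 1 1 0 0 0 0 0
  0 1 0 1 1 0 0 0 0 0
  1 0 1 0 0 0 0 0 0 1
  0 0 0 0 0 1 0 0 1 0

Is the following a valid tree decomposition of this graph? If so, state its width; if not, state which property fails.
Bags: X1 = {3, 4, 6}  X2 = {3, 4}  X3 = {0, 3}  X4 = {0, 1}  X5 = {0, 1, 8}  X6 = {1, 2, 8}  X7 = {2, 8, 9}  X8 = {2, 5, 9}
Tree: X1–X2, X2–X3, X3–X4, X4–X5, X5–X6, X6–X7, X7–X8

No — vertex 7 appears in no bag.

A tree decomposition must satisfy three properties: every vertex lies in some bag; for every edge, both endpoints lie together in some bag; and for every vertex, the bags containing it form a connected subtree. Here vertex 7 appears in no bag, so the decomposition is invalid.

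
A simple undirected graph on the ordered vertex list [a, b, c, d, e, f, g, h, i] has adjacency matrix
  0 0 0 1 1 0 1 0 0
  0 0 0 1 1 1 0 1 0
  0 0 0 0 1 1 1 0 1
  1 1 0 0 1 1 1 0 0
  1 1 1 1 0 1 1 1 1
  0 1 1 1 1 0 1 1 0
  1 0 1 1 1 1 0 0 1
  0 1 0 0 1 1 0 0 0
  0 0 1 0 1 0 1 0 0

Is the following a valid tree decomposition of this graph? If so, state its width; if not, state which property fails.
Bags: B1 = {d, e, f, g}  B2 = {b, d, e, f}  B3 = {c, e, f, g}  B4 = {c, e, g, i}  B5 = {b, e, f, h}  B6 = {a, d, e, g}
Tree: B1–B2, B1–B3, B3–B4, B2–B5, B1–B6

Every vertex of G appears in some bag (union = {a, b, c, d, e, f, g, h, i}); every edge is covered by a bag; and for each vertex v the set of bags containing v is connected in the bag tree. The decomposition is therefore valid. The largest bag has 4 vertices, so the width is 3.

Yes; width 3.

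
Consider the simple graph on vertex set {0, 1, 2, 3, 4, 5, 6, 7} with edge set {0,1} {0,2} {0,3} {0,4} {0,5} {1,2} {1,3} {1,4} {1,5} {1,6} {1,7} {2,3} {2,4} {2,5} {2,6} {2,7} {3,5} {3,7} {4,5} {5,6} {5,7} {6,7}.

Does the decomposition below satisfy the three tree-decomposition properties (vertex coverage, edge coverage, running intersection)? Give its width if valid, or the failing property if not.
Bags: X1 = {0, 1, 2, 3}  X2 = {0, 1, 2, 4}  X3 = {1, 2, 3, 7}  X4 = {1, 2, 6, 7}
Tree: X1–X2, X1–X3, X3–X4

No — vertex 5 appears in no bag.

A tree decomposition must satisfy three properties: every vertex lies in some bag; for every edge, both endpoints lie together in some bag; and for every vertex, the bags containing it form a connected subtree. Here vertex 5 appears in no bag, so the decomposition is invalid.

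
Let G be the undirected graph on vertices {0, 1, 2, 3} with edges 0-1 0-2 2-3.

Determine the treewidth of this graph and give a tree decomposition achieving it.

Treewidth 1.
One such decomposition:
Bags: B1 = {2, 3}  B2 = {0, 2}  B3 = {0, 1}
Tree: B1–B2, B2–B3

Every bag has size at most 2, so the width is 2 − 1 = 1 and tw(G) ≤ 1. Any graph with an edge has treewidth ≥ 1, and G has the edge 3–2. Combining the bounds, tw(G) = 1.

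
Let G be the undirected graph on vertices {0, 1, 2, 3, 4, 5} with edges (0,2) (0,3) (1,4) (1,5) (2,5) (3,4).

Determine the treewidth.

2

A width-2 tree decomposition is:
Bags: B1 = {1, 3, 4}  B2 = {0, 1, 3}  B3 = {0, 1, 2}  B4 = {1, 2, 5}
Tree: B1–B2, B2–B3, B3–B4
The largest bag has 3 vertices, giving width 2; this decomposition certifies tw(G) ≤ 2. For the lower bound, G contains the cycle 1–4–3–0–2–5–1, so G is not a forest; only forests have treewidth ≤ 1, hence tw(G) ≥ 2. Combining the bounds, tw(G) = 2.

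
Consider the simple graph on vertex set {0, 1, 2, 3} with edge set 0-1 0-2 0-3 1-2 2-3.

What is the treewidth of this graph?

A width-2 tree decomposition is:
Bags: B1 = {0, 1, 2}  B2 = {0, 2, 3}
Tree: B1–B2
Every bag has size at most 3, so the width is 3 − 1 = 2 and tw(G) ≤ 2. Conversely, {0, 1, 2} is a clique of size 3, and the vertices of any clique must share a bag in every tree decomposition; so some bag has ≥ 3 vertices and tw(G) ≥ 2. Combining the bounds, tw(G) = 2.

2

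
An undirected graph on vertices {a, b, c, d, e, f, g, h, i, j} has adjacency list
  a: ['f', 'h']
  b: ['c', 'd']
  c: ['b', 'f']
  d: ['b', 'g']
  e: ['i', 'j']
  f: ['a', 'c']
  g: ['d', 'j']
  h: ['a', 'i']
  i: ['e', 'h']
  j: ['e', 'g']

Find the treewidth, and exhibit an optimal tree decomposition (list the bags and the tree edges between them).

Treewidth 2.
Bags: B1 = {a, h, i}  B2 = {a, f, i}  B3 = {c, f, i}  B4 = {b, c, i}  B5 = {b, d, i}  B6 = {d, g, i}  B7 = {g, i, j}  B8 = {e, i, j}
Tree: B1–B2, B2–B3, B3–B4, B4–B5, B5–B6, B6–B7, B7–B8

Every bag has size at most 3, so the width is 3 − 1 = 2 and tw(G) ≤ 2. Since i–h–a–f–c–b–d–g–j–e–i is a cycle in G, G is not acyclic. Forests are exactly the graphs of treewidth ≤ 1, so tw(G) ≥ 2. Therefore the treewidth is 2.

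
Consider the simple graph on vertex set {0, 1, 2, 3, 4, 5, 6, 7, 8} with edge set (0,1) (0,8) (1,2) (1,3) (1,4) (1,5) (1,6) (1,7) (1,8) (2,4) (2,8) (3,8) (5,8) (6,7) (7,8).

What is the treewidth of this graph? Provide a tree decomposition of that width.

Treewidth 2.
One such decomposition:
Bags: B1 = {1, 7, 8}  B2 = {1, 6, 7}  B3 = {1, 5, 8}  B4 = {1, 3, 8}  B5 = {1, 2, 8}  B6 = {0, 1, 8}  B7 = {1, 2, 4}
Tree: B1–B2, B1–B3, B1–B4, B4–B5, B1–B6, B5–B7

The largest bag has 3 vertices, giving width 2; this decomposition certifies tw(G) ≤ 2. Conversely, {0, 1, 8} is a clique of size 3, and the vertices of any clique must share a bag in every tree decomposition; so some bag has ≥ 3 vertices and tw(G) ≥ 2. The upper and lower bounds meet at 2, so that is the treewidth.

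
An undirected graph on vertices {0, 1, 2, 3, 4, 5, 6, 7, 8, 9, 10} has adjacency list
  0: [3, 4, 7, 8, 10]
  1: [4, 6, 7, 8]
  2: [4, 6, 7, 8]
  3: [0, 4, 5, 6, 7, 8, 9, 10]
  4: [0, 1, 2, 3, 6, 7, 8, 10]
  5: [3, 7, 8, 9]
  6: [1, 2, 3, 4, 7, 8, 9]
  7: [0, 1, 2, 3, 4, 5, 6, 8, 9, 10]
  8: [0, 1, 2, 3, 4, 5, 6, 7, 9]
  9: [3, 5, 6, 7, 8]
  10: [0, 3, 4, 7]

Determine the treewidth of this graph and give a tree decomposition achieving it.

Every bag has size at most 5, so the width is 5 − 1 = 4 and tw(G) ≤ 4. For the lower bound, the 5 vertices {1, 4, 6, 7, 8} are pairwise adjacent, and any tree decomposition puts a clique entirely inside one bag — forcing width ≥ 4. Hence tw(G) = 4 exactly.

Treewidth 4.
One optimal decomposition is:
Bags: B1 = {3, 4, 6, 7, 8}  B2 = {3, 6, 7, 8, 9}  B3 = {3, 5, 7, 8, 9}  B4 = {0, 3, 4, 7, 8}  B5 = {2, 4, 6, 7, 8}  B6 = {1, 4, 6, 7, 8}  B7 = {0, 3, 4, 7, 10}
Tree: B1–B2, B2–B3, B1–B4, B1–B5, B1–B6, B4–B7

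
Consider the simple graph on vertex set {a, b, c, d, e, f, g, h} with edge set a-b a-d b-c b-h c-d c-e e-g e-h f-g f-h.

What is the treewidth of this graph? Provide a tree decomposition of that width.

The largest bag has 3 vertices, giving width 2; this decomposition certifies tw(G) ≤ 2. For the lower bound, G contains the cycle a–d–c–b–a, so G is not a forest; only forests have treewidth ≤ 1, hence tw(G) ≥ 2. Hence tw(G) = 2 exactly.

Treewidth 2.
One such decomposition:
Bags: B1 = {a, b, d}  B2 = {b, c, d}  B3 = {b, c, h}  B4 = {c, e, h}  B5 = {e, f, h}  B6 = {e, f, g}
Tree: B1–B2, B2–B3, B3–B4, B4–B5, B5–B6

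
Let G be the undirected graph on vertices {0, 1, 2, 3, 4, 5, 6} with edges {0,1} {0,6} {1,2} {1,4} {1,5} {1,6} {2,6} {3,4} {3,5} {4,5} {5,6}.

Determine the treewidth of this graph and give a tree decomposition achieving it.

Every bag has size at most 3, so the width is 3 − 1 = 2 and tw(G) ≤ 2. On the other hand G contains the 3-clique {1, 4, 5}. A clique must lie in a single bag of any decomposition, so no decomposition can have width below 2. Hence tw(G) = 2 exactly.

Treewidth 2.
One such decomposition:
Bags: B1 = {1, 5, 6}  B2 = {1, 2, 6}  B3 = {0, 1, 6}  B4 = {1, 4, 5}  B5 = {3, 4, 5}
Tree: B1–B2, B1–B3, B1–B4, B4–B5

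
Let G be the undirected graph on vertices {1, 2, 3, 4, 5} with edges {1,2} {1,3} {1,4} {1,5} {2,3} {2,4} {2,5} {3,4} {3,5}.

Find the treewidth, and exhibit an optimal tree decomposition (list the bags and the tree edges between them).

Treewidth 3.
One such decomposition:
Bags: B1 = {1, 2, 3, 4}  B2 = {1, 2, 3, 5}
Tree: B1–B2

Each bag holds 4 vertices, so the decomposition has width 3, which upper-bounds the treewidth. Conversely, {1, 2, 3, 4} is a clique of size 4, and the vertices of any clique must share a bag in every tree decomposition; so some bag has ≥ 4 vertices and tw(G) ≥ 3. Combining the bounds, tw(G) = 3.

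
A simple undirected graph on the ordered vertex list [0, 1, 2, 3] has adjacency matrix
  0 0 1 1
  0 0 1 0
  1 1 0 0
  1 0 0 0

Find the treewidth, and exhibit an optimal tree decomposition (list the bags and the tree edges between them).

Treewidth 1.
Bags: B1 = {0, 3}  B2 = {0, 2}  B3 = {1, 2}
Tree: B1–B2, B2–B3

Each bag holds 2 vertices, so the decomposition has width 1, which upper-bounds the treewidth. G has an edge, so its treewidth is at least 1. Hence tw(G) = 1 exactly.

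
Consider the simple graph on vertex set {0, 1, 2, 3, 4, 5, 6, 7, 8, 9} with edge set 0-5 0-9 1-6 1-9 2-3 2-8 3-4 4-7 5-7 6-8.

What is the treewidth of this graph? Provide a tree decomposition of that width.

Treewidth 2.
Bags: B1 = {2, 6, 8}  B2 = {2, 3, 6}  B3 = {3, 4, 6}  B4 = {4, 6, 7}  B5 = {5, 6, 7}  B6 = {0, 5, 6}  B7 = {0, 6, 9}  B8 = {1, 6, 9}
Tree: B1–B2, B2–B3, B3–B4, B4–B5, B5–B6, B6–B7, B7–B8

Each bag holds 3 vertices, so the decomposition has width 2, which upper-bounds the treewidth. The edges 6–8–2–3–4–7–5–0–9–1–6 form a cycle, so G is not a tree and its treewidth is at least 2. Combining the bounds, tw(G) = 2.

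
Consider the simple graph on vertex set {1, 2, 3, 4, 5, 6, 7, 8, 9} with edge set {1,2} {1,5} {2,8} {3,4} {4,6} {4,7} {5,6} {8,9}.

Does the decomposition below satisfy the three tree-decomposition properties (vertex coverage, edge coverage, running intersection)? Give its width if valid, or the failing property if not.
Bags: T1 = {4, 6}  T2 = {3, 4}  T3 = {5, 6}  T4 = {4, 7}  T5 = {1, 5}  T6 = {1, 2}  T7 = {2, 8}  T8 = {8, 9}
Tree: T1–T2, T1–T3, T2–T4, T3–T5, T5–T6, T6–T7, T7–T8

Yes; width 1.

Checking the three conditions: (i) the bags cover all of {1, 2, 3, 4, 5, 6, 7, 8, 9}; (ii) for each edge, some bag contains both endpoints; (iii) the bags containing any fixed vertex form a subtree. All hold, so the decomposition is valid with width 2 − 1 = 1.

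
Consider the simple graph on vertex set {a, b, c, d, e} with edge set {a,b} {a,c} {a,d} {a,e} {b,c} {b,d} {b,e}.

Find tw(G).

2

A width-2 tree decomposition is:
Bags: B1 = {a, b, d}  B2 = {a, b, e}  B3 = {a, b, c}
Tree: B1–B2, B1–B3
The largest bag has 3 vertices, giving width 2; this decomposition certifies tw(G) ≤ 2. Conversely, {a, b, d} is a clique of size 3, and the vertices of any clique must share a bag in every tree decomposition; so some bag has ≥ 3 vertices and tw(G) ≥ 2. Therefore the treewidth is 2.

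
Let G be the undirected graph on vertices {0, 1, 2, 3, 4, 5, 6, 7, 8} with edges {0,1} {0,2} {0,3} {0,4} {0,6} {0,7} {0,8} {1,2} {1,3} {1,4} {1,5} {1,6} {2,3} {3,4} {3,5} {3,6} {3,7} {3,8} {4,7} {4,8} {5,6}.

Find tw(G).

A width-3 tree decomposition is:
Bags: B1 = {0, 1, 2, 3}  B2 = {0, 1, 3, 4}  B3 = {0, 3, 4, 7}  B4 = {0, 1, 3, 6}  B5 = {1, 3, 5, 6}  B6 = {0, 3, 4, 8}
Tree: B1–B2, B2–B3, B1–B4, B4–B5, B3–B6
The largest bag has 4 vertices, giving width 3; this decomposition certifies tw(G) ≤ 3. Conversely, {0, 3, 4, 8} is a clique of size 4, and the vertices of any clique must share a bag in every tree decomposition; so some bag has ≥ 4 vertices and tw(G) ≥ 3. The upper and lower bounds meet at 3, so that is the treewidth.

3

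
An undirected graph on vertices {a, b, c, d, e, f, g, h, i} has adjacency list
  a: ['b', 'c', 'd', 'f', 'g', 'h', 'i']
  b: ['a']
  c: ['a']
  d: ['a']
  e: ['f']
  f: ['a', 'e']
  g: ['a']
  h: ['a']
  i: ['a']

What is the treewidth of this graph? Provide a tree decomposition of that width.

Every bag has size at most 2, so the width is 2 − 1 = 1 and tw(G) ≤ 1. Any graph with an edge has treewidth ≥ 1, and G has the edge f–a. Hence tw(G) = 1 exactly.

Treewidth 1.
Bags: B1 = {a, f}  B2 = {a, h}  B3 = {a, i}  B4 = {a, d}  B5 = {a, b}  B6 = {e, f}  B7 = {a, c}  B8 = {a, g}
Tree: B1–B2, B2–B3, B2–B4, B3–B5, B1–B6, B2–B7, B2–B8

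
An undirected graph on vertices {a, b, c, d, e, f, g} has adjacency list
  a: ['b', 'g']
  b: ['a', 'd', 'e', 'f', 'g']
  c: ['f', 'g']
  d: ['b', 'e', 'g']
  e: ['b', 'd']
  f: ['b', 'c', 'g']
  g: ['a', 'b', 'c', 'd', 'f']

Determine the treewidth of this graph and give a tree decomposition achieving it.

Treewidth 2.
Bags: B1 = {b, d, g}  B2 = {b, f, g}  B3 = {c, f, g}  B4 = {a, b, g}  B5 = {b, d, e}
Tree: B1–B2, B2–B3, B1–B4, B1–B5

The largest bag has 3 vertices, giving width 2; this decomposition certifies tw(G) ≤ 2. For the lower bound, the 3 vertices {c, f, g} are pairwise adjacent, and any tree decomposition puts a clique entirely inside one bag — forcing width ≥ 2. Hence tw(G) = 2 exactly.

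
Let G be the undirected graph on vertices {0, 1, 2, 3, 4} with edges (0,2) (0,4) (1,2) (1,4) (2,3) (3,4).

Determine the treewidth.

2

A width-2 tree decomposition is:
Bags: B1 = {2, 3, 4}  B2 = {1, 2, 4}  B3 = {0, 2, 4}
Tree: B1–B2, B2–B3
Each bag holds 3 vertices, so the decomposition has width 2, which upper-bounds the treewidth. The edges 3–4–1–2–3 form a cycle, so G is not a tree and its treewidth is at least 2. Therefore the treewidth is 2.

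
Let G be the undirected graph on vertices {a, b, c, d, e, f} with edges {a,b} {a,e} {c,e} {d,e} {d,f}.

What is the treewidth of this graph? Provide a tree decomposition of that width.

Treewidth 1.
One optimal decomposition is:
Bags: B1 = {a, e}  B2 = {a, b}  B3 = {d, e}  B4 = {c, e}  B5 = {d, f}
Tree: B1–B2, B1–B3, B3–B4, B3–B5

The largest bag has 2 vertices, giving width 1; this decomposition certifies tw(G) ≤ 1. Since G has at least one edge (e.g. a–e), it is not an edgeless graph, so tw(G) ≥ 1. Hence tw(G) = 1 exactly.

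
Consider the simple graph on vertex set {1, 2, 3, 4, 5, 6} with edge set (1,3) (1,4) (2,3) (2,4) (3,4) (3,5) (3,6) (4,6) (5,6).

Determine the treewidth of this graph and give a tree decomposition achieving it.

Every bag has size at most 3, so the width is 3 − 1 = 2 and tw(G) ≤ 2. On the other hand G contains the 3-clique {1, 3, 4}. A clique must lie in a single bag of any decomposition, so no decomposition can have width below 2. Therefore the treewidth is 2.

Treewidth 2.
Bags: B1 = {3, 4, 6}  B2 = {3, 5, 6}  B3 = {1, 3, 4}  B4 = {2, 3, 4}
Tree: B1–B2, B1–B3, B3–B4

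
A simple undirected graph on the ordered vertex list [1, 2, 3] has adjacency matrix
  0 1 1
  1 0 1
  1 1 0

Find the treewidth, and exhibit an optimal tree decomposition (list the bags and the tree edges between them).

With just one bag of size 3, the width is 3 − 1 = 2, so tw(G) ≤ 2. For the lower bound, the 3 vertices {1, 2, 3} are pairwise adjacent, and any tree decomposition puts a clique entirely inside one bag — forcing width ≥ 2. Combining the bounds, tw(G) = 2.

Treewidth 2.
One such decomposition:
Bags: B1 = {1, 2, 3}
Tree: (single bag)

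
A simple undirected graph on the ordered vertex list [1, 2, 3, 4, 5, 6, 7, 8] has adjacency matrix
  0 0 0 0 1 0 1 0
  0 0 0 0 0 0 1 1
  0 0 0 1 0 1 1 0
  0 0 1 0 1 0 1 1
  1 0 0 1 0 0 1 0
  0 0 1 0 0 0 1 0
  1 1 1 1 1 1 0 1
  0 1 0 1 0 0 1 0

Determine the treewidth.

A width-2 tree decomposition is:
Bags: B1 = {4, 5, 7}  B2 = {4, 7, 8}  B3 = {3, 4, 7}  B4 = {1, 5, 7}  B5 = {3, 6, 7}  B6 = {2, 7, 8}
Tree: B1–B2, B1–B3, B1–B4, B3–B5, B2–B6
Each bag holds 3 vertices, so the decomposition has width 2, which upper-bounds the treewidth. On the other hand G contains the 3-clique {1, 5, 7}. A clique must lie in a single bag of any decomposition, so no decomposition can have width below 2. The upper and lower bounds meet at 2, so that is the treewidth.

2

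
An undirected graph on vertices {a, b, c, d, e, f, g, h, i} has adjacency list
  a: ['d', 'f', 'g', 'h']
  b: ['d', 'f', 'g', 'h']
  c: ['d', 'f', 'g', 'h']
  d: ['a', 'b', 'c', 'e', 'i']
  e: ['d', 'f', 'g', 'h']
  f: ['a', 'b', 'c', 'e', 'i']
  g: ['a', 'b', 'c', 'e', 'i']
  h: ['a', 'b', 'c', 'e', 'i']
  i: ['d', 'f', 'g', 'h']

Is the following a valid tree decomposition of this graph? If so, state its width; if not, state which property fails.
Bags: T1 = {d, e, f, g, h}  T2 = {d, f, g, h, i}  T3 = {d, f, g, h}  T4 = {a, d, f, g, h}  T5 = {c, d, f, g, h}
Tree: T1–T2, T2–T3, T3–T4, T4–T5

No — vertex b appears in no bag.

A tree decomposition must satisfy three properties: every vertex lies in some bag; for every edge, both endpoints lie together in some bag; and for every vertex, the bags containing it form a connected subtree. Here vertex b appears in no bag, so the decomposition is invalid.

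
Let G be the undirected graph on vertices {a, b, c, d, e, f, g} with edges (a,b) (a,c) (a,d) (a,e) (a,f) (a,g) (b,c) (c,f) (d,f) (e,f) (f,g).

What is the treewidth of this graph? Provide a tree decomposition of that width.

Every bag has size at most 3, so the width is 3 − 1 = 2 and tw(G) ≤ 2. Conversely, {a, d, f} is a clique of size 3, and the vertices of any clique must share a bag in every tree decomposition; so some bag has ≥ 3 vertices and tw(G) ≥ 2. The upper and lower bounds meet at 2, so that is the treewidth.

Treewidth 2.
One optimal decomposition is:
Bags: B1 = {a, c, f}  B2 = {a, e, f}  B3 = {a, d, f}  B4 = {a, b, c}  B5 = {a, f, g}
Tree: B1–B2, B1–B3, B1–B4, B1–B5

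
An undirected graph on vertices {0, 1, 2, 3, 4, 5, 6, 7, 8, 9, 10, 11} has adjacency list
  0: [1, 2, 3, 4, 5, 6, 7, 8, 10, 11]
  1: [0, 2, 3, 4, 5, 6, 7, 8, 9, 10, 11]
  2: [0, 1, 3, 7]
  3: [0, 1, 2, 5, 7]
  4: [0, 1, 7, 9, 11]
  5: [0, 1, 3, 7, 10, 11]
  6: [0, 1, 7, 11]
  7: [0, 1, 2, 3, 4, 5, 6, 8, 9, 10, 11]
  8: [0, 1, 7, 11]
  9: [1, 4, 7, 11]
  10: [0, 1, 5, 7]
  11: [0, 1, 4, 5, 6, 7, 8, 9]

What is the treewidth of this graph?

A width-4 tree decomposition is:
Bags: B1 = {0, 1, 5, 7, 11}  B2 = {0, 1, 5, 7, 10}  B3 = {0, 1, 6, 7, 11}  B4 = {0, 1, 3, 5, 7}  B5 = {0, 1, 2, 3, 7}  B6 = {0, 1, 4, 7, 11}  B7 = {1, 4, 7, 9, 11}  B8 = {0, 1, 7, 8, 11}
Tree: B1–B2, B1–B3, B1–B4, B4–B5, B3–B6, B6–B7, B1–B8
Each bag holds 5 vertices, so the decomposition has width 4, which upper-bounds the treewidth. For the lower bound, the 5 vertices {0, 1, 5, 7, 10} are pairwise adjacent, and any tree decomposition puts a clique entirely inside one bag — forcing width ≥ 4. Hence tw(G) = 4 exactly.

4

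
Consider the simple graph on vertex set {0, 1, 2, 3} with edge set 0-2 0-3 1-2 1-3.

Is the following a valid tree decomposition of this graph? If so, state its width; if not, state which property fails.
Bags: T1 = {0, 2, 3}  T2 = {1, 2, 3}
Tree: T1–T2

Yes; width 2.

Vertex coverage: the bags together contain {0, 1, 2, 3}, the full vertex set. Edge coverage: each edge of G has both endpoints in at least one bag. Running intersection: for every vertex, the bags containing it form a connected subtree. All three properties hold, so this is a valid tree decomposition of width max|bag| − 1 = 2, and hence tw(G) ≤ 2.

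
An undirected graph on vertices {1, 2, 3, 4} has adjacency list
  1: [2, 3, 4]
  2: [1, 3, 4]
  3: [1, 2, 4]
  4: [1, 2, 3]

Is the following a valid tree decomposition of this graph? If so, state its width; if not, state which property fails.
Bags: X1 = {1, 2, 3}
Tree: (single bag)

A tree decomposition must satisfy three properties: every vertex lies in some bag; for every edge, both endpoints lie together in some bag; and for every vertex, the bags containing it form a connected subtree. Here vertex 4 appears in no bag, so the decomposition is invalid.

No — vertex 4 appears in no bag.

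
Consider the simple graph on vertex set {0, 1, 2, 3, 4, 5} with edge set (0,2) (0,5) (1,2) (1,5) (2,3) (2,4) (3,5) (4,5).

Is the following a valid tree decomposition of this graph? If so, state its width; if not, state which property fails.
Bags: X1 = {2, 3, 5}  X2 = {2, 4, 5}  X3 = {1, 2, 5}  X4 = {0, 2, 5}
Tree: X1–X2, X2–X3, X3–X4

Vertex coverage: the bags together contain {0, 1, 2, 3, 4, 5}, the full vertex set. Edge coverage: each edge of G has both endpoints in at least one bag. Running intersection: for every vertex, the bags containing it form a connected subtree. All three properties hold, so this is a valid tree decomposition of width max|bag| − 1 = 2, and hence tw(G) ≤ 2.

Yes; width 2.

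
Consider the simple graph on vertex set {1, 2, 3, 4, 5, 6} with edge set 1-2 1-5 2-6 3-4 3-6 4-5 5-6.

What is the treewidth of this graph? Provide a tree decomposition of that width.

Treewidth 2.
One such decomposition:
Bags: B1 = {1, 2, 6}  B2 = {1, 5, 6}  B3 = {3, 5, 6}  B4 = {3, 4, 5}
Tree: B1–B2, B2–B3, B3–B4

Each bag holds 3 vertices, so the decomposition has width 2, which upper-bounds the treewidth. The edges 2–1–5–6–2 form a cycle, so G is not a tree and its treewidth is at least 2. Hence tw(G) = 2 exactly.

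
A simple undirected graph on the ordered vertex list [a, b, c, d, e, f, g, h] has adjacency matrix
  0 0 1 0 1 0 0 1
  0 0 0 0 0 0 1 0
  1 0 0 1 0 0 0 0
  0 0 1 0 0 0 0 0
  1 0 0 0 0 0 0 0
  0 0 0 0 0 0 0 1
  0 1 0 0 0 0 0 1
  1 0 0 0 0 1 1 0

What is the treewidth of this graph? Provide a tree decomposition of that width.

The largest bag has 2 vertices, giving width 1; this decomposition certifies tw(G) ≤ 1. G has an edge, so its treewidth is at least 1. Hence tw(G) = 1 exactly.

Treewidth 1.
Bags: B1 = {g, h}  B2 = {a, h}  B3 = {f, h}  B4 = {a, c}  B5 = {a, e}  B6 = {c, d}  B7 = {b, g}
Tree: B1–B2, B1–B3, B2–B4, B4–B5, B4–B6, B1–B7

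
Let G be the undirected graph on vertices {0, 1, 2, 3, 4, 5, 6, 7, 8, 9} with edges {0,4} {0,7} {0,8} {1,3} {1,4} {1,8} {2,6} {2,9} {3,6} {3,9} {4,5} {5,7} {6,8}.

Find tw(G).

2

A width-2 tree decomposition is:
Bags: B1 = {2, 3, 9}  B2 = {2, 3, 6}  B3 = {1, 3, 6}  B4 = {1, 6, 8}  B5 = {1, 4, 8}  B6 = {0, 4, 8}  B7 = {0, 4, 5}  B8 = {0, 5, 7}
Tree: B1–B2, B2–B3, B3–B4, B4–B5, B5–B6, B6–B7, B7–B8
Every bag has size at most 3, so the width is 3 − 1 = 2 and tw(G) ≤ 2. For the lower bound, G contains the cycle 9–2–6–3–9, so G is not a forest; only forests have treewidth ≤ 1, hence tw(G) ≥ 2. The upper and lower bounds meet at 2, so that is the treewidth.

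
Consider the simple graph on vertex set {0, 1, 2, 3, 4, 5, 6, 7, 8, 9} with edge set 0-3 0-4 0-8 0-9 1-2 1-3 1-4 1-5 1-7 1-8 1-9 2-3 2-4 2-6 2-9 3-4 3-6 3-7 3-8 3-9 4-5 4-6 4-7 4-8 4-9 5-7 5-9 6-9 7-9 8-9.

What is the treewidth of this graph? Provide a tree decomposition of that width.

Treewidth 4.
One optimal decomposition is:
Bags: B1 = {1, 3, 4, 8, 9}  B2 = {1, 2, 3, 4, 9}  B3 = {2, 3, 4, 6, 9}  B4 = {1, 3, 4, 7, 9}  B5 = {0, 3, 4, 8, 9}  B6 = {1, 4, 5, 7, 9}
Tree: B1–B2, B2–B3, B2–B4, B1–B5, B4–B6

Each bag holds 5 vertices, so the decomposition has width 4, which upper-bounds the treewidth. Conversely, {0, 3, 4, 8, 9} is a clique of size 5, and the vertices of any clique must share a bag in every tree decomposition; so some bag has ≥ 5 vertices and tw(G) ≥ 4. Combining the bounds, tw(G) = 4.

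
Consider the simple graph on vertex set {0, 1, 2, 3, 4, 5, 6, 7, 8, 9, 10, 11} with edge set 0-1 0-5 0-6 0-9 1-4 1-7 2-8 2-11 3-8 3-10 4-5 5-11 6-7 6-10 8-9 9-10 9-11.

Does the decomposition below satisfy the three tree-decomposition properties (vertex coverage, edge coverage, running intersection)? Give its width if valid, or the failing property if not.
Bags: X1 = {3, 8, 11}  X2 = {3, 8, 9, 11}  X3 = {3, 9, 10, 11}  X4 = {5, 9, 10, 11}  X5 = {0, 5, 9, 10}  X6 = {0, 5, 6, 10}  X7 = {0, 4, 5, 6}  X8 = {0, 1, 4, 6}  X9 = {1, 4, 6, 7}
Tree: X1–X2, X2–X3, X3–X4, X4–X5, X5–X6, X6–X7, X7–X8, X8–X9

No — vertex 2 appears in no bag.

A tree decomposition must satisfy three properties: every vertex lies in some bag; for every edge, both endpoints lie together in some bag; and for every vertex, the bags containing it form a connected subtree. Here vertex 2 appears in no bag, so the decomposition is invalid.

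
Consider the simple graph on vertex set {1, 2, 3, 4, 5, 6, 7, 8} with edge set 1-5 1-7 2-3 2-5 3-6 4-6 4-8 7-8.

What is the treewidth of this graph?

A width-2 tree decomposition is:
Bags: B1 = {4, 6, 8}  B2 = {3, 6, 8}  B3 = {2, 3, 8}  B4 = {2, 5, 8}  B5 = {1, 5, 8}  B6 = {1, 7, 8}
Tree: B1–B2, B2–B3, B3–B4, B4–B5, B5–B6
Each bag holds 3 vertices, so the decomposition has width 2, which upper-bounds the treewidth. For the lower bound, G contains the cycle 8–4–6–3–2–5–1–7–8, so G is not a forest; only forests have treewidth ≤ 1, hence tw(G) ≥ 2. Combining the bounds, tw(G) = 2.

2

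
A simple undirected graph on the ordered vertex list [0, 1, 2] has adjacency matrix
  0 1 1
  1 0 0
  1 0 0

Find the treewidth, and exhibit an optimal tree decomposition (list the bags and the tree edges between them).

Each bag holds 2 vertices, so the decomposition has width 1, which upper-bounds the treewidth. G has an edge, so its treewidth is at least 1. Combining the bounds, tw(G) = 1.

Treewidth 1.
One such decomposition:
Bags: B1 = {0, 2}  B2 = {0, 1}
Tree: B1–B2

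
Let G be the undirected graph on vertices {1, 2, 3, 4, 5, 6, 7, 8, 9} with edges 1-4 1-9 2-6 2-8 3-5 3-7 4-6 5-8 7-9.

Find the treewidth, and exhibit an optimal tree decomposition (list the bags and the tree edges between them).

Treewidth 2.
Bags: B1 = {3, 7, 9}  B2 = {3, 5, 9}  B3 = {5, 8, 9}  B4 = {2, 8, 9}  B5 = {2, 6, 9}  B6 = {4, 6, 9}  B7 = {1, 4, 9}
Tree: B1–B2, B2–B3, B3–B4, B4–B5, B5–B6, B6–B7

Every bag has size at most 3, so the width is 3 − 1 = 2 and tw(G) ≤ 2. For the lower bound, G contains the cycle 9–7–3–5–8–2–6–4–1–9, so G is not a forest; only forests have treewidth ≤ 1, hence tw(G) ≥ 2. Combining the bounds, tw(G) = 2.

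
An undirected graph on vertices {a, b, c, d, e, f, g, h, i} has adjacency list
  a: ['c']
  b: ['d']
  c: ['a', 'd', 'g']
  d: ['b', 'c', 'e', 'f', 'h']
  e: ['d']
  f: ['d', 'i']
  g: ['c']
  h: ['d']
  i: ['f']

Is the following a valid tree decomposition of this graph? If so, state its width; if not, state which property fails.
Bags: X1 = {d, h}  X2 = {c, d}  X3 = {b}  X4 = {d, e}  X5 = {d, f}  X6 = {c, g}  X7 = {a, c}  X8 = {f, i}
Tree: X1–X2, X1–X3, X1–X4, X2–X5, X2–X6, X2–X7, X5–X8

No — edge (d,b) lies in no bag.

A tree decomposition must satisfy three properties: every vertex lies in some bag; for every edge, both endpoints lie together in some bag; and for every vertex, the bags containing it form a connected subtree. Here edge (d,b) lies in no bag, so the decomposition is invalid.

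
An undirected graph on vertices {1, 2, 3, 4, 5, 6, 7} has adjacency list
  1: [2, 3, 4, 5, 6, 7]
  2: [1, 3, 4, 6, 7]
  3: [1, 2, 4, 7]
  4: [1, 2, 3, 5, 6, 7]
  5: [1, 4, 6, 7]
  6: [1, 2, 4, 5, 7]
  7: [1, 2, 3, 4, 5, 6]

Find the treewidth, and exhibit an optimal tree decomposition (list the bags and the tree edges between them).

Treewidth 4.
One such decomposition:
Bags: B1 = {1, 4, 5, 6, 7}  B2 = {1, 2, 4, 6, 7}  B3 = {1, 2, 3, 4, 7}
Tree: B1–B2, B2–B3

Every bag has size at most 5, so the width is 5 − 1 = 4 and tw(G) ≤ 4. On the other hand G contains the 5-clique {1, 2, 3, 4, 7}. A clique must lie in a single bag of any decomposition, so no decomposition can have width below 4. Hence tw(G) = 4 exactly.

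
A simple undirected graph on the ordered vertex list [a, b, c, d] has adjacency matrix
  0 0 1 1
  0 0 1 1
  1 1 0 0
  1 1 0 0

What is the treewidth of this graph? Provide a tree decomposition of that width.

The largest bag has 3 vertices, giving width 2; this decomposition certifies tw(G) ≤ 2. Since c–a–d–b–c is a cycle in G, G is not acyclic. Forests are exactly the graphs of treewidth ≤ 1, so tw(G) ≥ 2. Combining the bounds, tw(G) = 2.

Treewidth 2.
One such decomposition:
Bags: B1 = {a, c, d}  B2 = {b, c, d}
Tree: B1–B2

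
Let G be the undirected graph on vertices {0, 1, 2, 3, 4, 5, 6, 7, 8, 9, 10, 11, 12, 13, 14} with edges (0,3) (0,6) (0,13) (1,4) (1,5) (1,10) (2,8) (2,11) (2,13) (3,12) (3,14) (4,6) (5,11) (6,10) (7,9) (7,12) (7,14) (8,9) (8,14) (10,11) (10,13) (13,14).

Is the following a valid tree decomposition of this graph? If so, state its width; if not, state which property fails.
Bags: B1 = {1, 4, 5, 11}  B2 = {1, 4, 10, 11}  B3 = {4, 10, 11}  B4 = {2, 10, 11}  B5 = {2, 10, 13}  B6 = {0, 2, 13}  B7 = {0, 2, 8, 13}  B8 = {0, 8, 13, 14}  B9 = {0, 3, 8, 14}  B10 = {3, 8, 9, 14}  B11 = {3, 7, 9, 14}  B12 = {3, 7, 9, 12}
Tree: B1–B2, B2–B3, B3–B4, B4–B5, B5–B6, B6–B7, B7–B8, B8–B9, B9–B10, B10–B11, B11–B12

No — vertex 6 appears in no bag.

A tree decomposition must satisfy three properties: every vertex lies in some bag; for every edge, both endpoints lie together in some bag; and for every vertex, the bags containing it form a connected subtree. Here vertex 6 appears in no bag, so the decomposition is invalid.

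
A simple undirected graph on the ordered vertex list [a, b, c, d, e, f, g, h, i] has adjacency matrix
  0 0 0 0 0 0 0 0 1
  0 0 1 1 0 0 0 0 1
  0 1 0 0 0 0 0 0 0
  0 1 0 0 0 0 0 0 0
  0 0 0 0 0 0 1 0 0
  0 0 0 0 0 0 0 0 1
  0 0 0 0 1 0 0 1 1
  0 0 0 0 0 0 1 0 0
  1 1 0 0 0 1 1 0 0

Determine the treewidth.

1

A width-1 tree decomposition is:
Bags: B1 = {b, c}  B2 = {b, i}  B3 = {g, i}  B4 = {g, h}  B5 = {a, i}  B6 = {f, i}  B7 = {b, d}  B8 = {e, g}
Tree: B1–B2, B2–B3, B3–B4, B3–B5, B3–B6, B1–B7, B3–B8
Each bag holds 2 vertices, so the decomposition has width 1, which upper-bounds the treewidth. Since G has at least one edge (e.g. b–c), it is not an edgeless graph, so tw(G) ≥ 1. The upper and lower bounds meet at 1, so that is the treewidth.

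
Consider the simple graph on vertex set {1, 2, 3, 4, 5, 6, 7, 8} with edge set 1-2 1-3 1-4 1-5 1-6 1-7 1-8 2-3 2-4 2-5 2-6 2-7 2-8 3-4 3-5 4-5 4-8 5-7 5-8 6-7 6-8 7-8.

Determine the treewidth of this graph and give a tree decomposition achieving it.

Each bag holds 5 vertices, so the decomposition has width 4, which upper-bounds the treewidth. For the lower bound, the 5 vertices {1, 2, 4, 5, 8} are pairwise adjacent, and any tree decomposition puts a clique entirely inside one bag — forcing width ≥ 4. The upper and lower bounds meet at 4, so that is the treewidth.

Treewidth 4.
One such decomposition:
Bags: B1 = {1, 2, 4, 5, 8}  B2 = {1, 2, 5, 7, 8}  B3 = {1, 2, 6, 7, 8}  B4 = {1, 2, 3, 4, 5}
Tree: B1–B2, B2–B3, B1–B4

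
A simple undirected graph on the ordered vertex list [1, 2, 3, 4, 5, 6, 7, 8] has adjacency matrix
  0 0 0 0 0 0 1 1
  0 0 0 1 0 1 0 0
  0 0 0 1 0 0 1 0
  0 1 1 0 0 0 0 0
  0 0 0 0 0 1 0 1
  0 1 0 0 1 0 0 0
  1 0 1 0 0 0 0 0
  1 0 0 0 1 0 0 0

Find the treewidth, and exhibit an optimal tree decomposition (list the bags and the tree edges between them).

Treewidth 2.
One such decomposition:
Bags: B1 = {1, 3, 7}  B2 = {1, 3, 4}  B3 = {1, 2, 4}  B4 = {1, 2, 6}  B5 = {1, 5, 6}  B6 = {1, 5, 8}
Tree: B1–B2, B2–B3, B3–B4, B4–B5, B5–B6

Each bag holds 3 vertices, so the decomposition has width 2, which upper-bounds the treewidth. Since 1–7–3–4–2–6–5–8–1 is a cycle in G, G is not acyclic. Forests are exactly the graphs of treewidth ≤ 1, so tw(G) ≥ 2. Therefore the treewidth is 2.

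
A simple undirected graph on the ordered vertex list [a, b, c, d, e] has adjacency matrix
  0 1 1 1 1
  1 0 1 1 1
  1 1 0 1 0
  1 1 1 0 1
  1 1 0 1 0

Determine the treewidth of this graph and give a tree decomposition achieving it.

Each bag holds 4 vertices, so the decomposition has width 3, which upper-bounds the treewidth. On the other hand G contains the 4-clique {a, b, d, e}. A clique must lie in a single bag of any decomposition, so no decomposition can have width below 3. Hence tw(G) = 3 exactly.

Treewidth 3.
One such decomposition:
Bags: B1 = {a, b, c, d}  B2 = {a, b, d, e}
Tree: B1–B2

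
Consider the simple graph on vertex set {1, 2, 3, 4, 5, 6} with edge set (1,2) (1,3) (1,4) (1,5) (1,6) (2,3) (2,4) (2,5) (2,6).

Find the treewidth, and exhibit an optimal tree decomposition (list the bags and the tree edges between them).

Treewidth 2.
Bags: B1 = {1, 2, 6}  B2 = {1, 2, 3}  B3 = {1, 2, 5}  B4 = {1, 2, 4}
Tree: B1–B2, B2–B3, B1–B4

Every bag has size at most 3, so the width is 3 − 1 = 2 and tw(G) ≤ 2. On the other hand G contains the 3-clique {1, 2, 3}. A clique must lie in a single bag of any decomposition, so no decomposition can have width below 2. The upper and lower bounds meet at 2, so that is the treewidth.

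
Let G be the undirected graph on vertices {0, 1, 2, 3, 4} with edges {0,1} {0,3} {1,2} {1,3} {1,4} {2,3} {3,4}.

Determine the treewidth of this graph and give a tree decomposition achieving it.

Each bag holds 3 vertices, so the decomposition has width 2, which upper-bounds the treewidth. On the other hand G contains the 3-clique {0, 1, 3}. A clique must lie in a single bag of any decomposition, so no decomposition can have width below 2. Hence tw(G) = 2 exactly.

Treewidth 2.
Bags: B1 = {0, 1, 3}  B2 = {1, 2, 3}  B3 = {1, 3, 4}
Tree: B1–B2, B2–B3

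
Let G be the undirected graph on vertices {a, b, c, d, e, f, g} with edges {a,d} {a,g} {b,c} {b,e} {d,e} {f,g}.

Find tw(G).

1

A width-1 tree decomposition is:
Bags: B1 = {b, c}  B2 = {b, e}  B3 = {d, e}  B4 = {a, d}  B5 = {a, g}  B6 = {f, g}
Tree: B1–B2, B2–B3, B3–B4, B4–B5, B5–B6
The largest bag has 2 vertices, giving width 1; this decomposition certifies tw(G) ≤ 1. Since G has at least one edge (e.g. c–b), it is not an edgeless graph, so tw(G) ≥ 1. Hence tw(G) = 1 exactly.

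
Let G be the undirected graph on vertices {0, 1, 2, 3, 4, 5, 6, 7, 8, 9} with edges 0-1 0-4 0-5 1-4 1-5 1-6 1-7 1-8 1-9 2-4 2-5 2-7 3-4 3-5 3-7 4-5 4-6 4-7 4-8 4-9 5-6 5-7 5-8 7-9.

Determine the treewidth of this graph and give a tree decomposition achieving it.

Treewidth 3.
Bags: B1 = {1, 4, 5, 7}  B2 = {1, 4, 5, 6}  B3 = {0, 1, 4, 5}  B4 = {1, 4, 5, 8}  B5 = {2, 4, 5, 7}  B6 = {1, 4, 7, 9}  B7 = {3, 4, 5, 7}
Tree: B1–B2, B1–B3, B1–B4, B1–B5, B1–B6, B5–B7

The largest bag has 4 vertices, giving width 3; this decomposition certifies tw(G) ≤ 3. On the other hand G contains the 4-clique {1, 4, 7, 9}. A clique must lie in a single bag of any decomposition, so no decomposition can have width below 3. The upper and lower bounds meet at 3, so that is the treewidth.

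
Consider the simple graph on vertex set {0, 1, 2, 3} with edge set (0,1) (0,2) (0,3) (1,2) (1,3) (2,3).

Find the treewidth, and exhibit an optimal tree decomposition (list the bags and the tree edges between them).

With just one bag of size 4, the width is 4 − 1 = 3, so tw(G) ≤ 3. Conversely, {0, 1, 2, 3} is a clique of size 4, and the vertices of any clique must share a bag in every tree decomposition; so some bag has ≥ 4 vertices and tw(G) ≥ 3. Combining the bounds, tw(G) = 3.

Treewidth 3.
Bags: B1 = {0, 1, 2, 3}
Tree: (single bag)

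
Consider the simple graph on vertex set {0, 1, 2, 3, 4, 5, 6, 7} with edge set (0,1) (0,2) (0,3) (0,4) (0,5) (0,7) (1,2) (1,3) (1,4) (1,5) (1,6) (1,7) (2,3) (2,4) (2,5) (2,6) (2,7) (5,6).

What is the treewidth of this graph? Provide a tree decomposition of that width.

Treewidth 3.
One optimal decomposition is:
Bags: B1 = {0, 1, 2, 3}  B2 = {0, 1, 2, 7}  B3 = {0, 1, 2, 5}  B4 = {1, 2, 5, 6}  B5 = {0, 1, 2, 4}
Tree: B1–B2, B2–B3, B3–B4, B2–B5

Each bag holds 4 vertices, so the decomposition has width 3, which upper-bounds the treewidth. Conversely, {0, 1, 2, 3} is a clique of size 4, and the vertices of any clique must share a bag in every tree decomposition; so some bag has ≥ 4 vertices and tw(G) ≥ 3. The upper and lower bounds meet at 3, so that is the treewidth.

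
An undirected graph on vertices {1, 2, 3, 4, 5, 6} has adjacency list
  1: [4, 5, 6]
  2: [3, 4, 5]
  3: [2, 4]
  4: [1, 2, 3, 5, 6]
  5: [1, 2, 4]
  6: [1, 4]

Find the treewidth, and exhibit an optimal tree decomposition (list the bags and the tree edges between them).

Every bag has size at most 3, so the width is 3 − 1 = 2 and tw(G) ≤ 2. Conversely, {1, 4, 5} is a clique of size 3, and the vertices of any clique must share a bag in every tree decomposition; so some bag has ≥ 3 vertices and tw(G) ≥ 2. Combining the bounds, tw(G) = 2.

Treewidth 2.
Bags: B1 = {1, 4, 6}  B2 = {1, 4, 5}  B3 = {2, 4, 5}  B4 = {2, 3, 4}
Tree: B1–B2, B2–B3, B3–B4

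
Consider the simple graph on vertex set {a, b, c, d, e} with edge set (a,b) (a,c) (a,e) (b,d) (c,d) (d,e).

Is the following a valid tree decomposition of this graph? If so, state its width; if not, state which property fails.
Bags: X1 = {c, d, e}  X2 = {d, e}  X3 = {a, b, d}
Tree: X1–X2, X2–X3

A tree decomposition must satisfy three properties: every vertex lies in some bag; for every edge, both endpoints lie together in some bag; and for every vertex, the bags containing it form a connected subtree. Here edge (a,c) lies in no bag, so the decomposition is invalid.

No — edge (a,c) lies in no bag.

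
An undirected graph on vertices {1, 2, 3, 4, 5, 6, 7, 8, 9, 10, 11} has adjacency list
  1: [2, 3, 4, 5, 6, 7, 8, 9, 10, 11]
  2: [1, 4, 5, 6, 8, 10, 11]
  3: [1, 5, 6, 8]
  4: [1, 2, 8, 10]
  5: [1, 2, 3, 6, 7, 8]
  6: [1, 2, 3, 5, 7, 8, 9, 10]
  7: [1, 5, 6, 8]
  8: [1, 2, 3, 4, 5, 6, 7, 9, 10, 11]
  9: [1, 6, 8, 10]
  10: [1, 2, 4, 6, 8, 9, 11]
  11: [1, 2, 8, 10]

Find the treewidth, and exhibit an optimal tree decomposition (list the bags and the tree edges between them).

Treewidth 4.
One optimal decomposition is:
Bags: B1 = {1, 2, 5, 6, 8}  B2 = {1, 2, 6, 8, 10}  B3 = {1, 6, 8, 9, 10}  B4 = {1, 3, 5, 6, 8}  B5 = {1, 2, 8, 10, 11}  B6 = {1, 5, 6, 7, 8}  B7 = {1, 2, 4, 8, 10}
Tree: B1–B2, B2–B3, B1–B4, B2–B5, B4–B6, B2–B7

Each bag holds 5 vertices, so the decomposition has width 4, which upper-bounds the treewidth. For the lower bound, the 5 vertices {1, 2, 8, 10, 11} are pairwise adjacent, and any tree decomposition puts a clique entirely inside one bag — forcing width ≥ 4. Combining the bounds, tw(G) = 4.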